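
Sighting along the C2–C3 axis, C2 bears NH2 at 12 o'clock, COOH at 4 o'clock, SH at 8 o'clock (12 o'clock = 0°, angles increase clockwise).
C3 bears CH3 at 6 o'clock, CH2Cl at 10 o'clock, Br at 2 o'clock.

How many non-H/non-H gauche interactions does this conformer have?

Non-H gauche pairs: NH2(0°)/CH2Cl(300°); NH2(0°)/Br(60°); COOH(120°)/CH3(180°); COOH(120°)/Br(60°); SH(240°)/CH3(180°); SH(240°)/CH2Cl(300°) — 6 interactions.

6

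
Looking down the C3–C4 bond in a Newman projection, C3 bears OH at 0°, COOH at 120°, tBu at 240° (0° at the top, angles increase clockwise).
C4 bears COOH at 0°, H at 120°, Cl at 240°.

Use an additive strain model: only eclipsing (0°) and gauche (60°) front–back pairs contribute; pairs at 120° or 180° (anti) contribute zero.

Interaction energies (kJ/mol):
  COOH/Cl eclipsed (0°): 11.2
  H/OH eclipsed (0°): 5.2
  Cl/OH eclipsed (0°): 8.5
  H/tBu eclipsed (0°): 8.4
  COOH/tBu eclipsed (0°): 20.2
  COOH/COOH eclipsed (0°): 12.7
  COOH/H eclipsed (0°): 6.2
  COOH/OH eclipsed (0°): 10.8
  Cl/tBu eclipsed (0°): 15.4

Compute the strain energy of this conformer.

This conformer (eclipsed): OH–COOH eclipsed, COOH–H eclipsed, tBu–Cl eclipsed; 10.8 + 6.2 + 15.4 = 32.4 kJ/mol.

32.4 kJ/mol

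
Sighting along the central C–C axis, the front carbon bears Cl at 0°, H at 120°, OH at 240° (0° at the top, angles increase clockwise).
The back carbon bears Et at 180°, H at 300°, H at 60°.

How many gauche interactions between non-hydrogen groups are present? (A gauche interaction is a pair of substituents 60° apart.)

1

Non-H gauche pairs: OH(240°)/Et(180°) — 1 interaction.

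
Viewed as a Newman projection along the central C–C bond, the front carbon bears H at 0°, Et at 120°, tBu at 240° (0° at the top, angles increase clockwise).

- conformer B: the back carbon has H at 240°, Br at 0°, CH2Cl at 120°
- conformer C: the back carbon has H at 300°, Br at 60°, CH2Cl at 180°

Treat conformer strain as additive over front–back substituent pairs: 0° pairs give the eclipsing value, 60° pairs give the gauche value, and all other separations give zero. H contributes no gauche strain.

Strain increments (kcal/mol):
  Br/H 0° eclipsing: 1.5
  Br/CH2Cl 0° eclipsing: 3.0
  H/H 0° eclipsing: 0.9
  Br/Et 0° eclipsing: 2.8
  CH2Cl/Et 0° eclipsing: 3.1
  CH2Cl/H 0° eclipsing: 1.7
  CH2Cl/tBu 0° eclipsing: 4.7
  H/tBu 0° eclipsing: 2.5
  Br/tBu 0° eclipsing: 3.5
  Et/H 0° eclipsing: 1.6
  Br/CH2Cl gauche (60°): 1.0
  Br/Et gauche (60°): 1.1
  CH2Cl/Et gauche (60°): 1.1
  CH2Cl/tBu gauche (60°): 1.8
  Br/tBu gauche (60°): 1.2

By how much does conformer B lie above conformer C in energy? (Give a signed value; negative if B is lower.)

B (eclipsed): H–Br eclipsed, Et–CH2Cl eclipsed, tBu–H eclipsed; 1.5 + 3.1 + 2.5 = 7.1 kcal/mol.
C (staggered): Et–Br gauche, Et–CH2Cl gauche, tBu–CH2Cl gauche; 1.1 + 1.1 + 1.8 = 4.0 kcal/mol.
E(B) − E(C) = 7.1 − 4.0 = +3.1 kcal/mol.

+3.1 kcal/mol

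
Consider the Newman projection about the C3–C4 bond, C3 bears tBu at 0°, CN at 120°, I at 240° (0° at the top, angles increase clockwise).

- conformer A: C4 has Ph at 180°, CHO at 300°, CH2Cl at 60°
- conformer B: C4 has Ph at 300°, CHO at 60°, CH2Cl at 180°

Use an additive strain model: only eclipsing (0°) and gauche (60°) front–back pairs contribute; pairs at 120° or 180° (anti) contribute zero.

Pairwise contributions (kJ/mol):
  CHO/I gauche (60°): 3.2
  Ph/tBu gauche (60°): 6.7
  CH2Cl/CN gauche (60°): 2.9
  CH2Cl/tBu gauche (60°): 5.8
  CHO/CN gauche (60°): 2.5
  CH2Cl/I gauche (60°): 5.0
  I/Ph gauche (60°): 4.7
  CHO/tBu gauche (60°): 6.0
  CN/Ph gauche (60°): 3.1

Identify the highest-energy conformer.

B

A (staggered): tBu(0°)/CHO(300°) gauche 6.0; tBu(0°)/CH2Cl(60°) gauche 5.8; CN(120°)/Ph(180°) gauche 3.1; CN(120°)/CH2Cl(60°) gauche 2.9; I(240°)/Ph(180°) gauche 4.7; I(240°)/CHO(300°) gauche 3.2 → 25.7 kJ/mol.
B (staggered): tBu(0°)/Ph(300°) gauche 6.7; tBu(0°)/CHO(60°) gauche 6.0; CN(120°)/CHO(60°) gauche 2.5; CN(120°)/CH2Cl(180°) gauche 2.9; I(240°)/Ph(300°) gauche 4.7; I(240°)/CH2Cl(180°) gauche 5.0 → 27.8 kJ/mol.
B has the highest total (27.8 kJ/mol).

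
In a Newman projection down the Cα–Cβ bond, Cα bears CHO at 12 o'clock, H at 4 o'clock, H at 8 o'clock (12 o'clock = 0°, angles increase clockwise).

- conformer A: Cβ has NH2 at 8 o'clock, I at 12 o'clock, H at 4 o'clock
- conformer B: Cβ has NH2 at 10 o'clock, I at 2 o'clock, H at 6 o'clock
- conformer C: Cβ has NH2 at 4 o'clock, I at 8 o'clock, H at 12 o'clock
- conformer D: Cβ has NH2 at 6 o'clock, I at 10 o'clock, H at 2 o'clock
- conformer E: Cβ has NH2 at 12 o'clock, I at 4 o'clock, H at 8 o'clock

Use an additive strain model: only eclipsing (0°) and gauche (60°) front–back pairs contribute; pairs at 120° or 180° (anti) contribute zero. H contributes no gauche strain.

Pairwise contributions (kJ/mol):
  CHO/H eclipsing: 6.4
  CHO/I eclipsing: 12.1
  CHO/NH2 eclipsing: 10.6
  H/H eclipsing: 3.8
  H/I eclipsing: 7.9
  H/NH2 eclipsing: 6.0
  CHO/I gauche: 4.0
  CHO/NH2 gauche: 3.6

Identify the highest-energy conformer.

A (eclipsed): CHO(0°)/I(0°) eclipsed 12.1; H(120°)/H(120°) eclipsed 3.8; H(240°)/NH2(240°) eclipsed 6.0 → 21.9 kJ/mol.
B (staggered): CHO(0°)/NH2(300°) gauche 3.6; CHO(0°)/I(60°) gauche 4.0 → 7.6 kJ/mol.
C (eclipsed): CHO(0°)/H(0°) eclipsed 6.4; H(120°)/NH2(120°) eclipsed 6.0; H(240°)/I(240°) eclipsed 7.9 → 20.3 kJ/mol.
D (staggered): CHO(0°)/I(300°) gauche 4.0 → 4.0 kJ/mol.
E (eclipsed): CHO(0°)/NH2(0°) eclipsed 10.6; H(120°)/I(120°) eclipsed 7.9; H(240°)/H(240°) eclipsed 3.8 → 22.3 kJ/mol.
E has the highest total (22.3 kJ/mol).

E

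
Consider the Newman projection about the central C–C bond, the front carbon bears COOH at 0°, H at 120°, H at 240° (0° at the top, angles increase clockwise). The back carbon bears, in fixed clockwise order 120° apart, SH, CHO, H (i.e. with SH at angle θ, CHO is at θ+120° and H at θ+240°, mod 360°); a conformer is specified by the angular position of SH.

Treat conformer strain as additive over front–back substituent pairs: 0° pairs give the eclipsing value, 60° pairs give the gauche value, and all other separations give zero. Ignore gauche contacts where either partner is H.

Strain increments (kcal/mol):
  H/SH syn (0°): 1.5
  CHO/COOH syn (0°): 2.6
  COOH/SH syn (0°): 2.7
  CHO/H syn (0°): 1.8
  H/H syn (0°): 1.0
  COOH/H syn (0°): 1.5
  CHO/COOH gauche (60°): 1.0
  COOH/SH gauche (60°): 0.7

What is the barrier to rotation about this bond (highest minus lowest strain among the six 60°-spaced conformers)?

SH at 0° (eclipsed): COOH(0°)/SH(0°) eclipsed 2.7; H(120°)/CHO(120°) eclipsed 1.8; H(240°)/H(240°) eclipsed 1.0 → 5.5 kcal/mol.
SH at 60° (staggered): COOH(0°)/SH(60°) gauche 0.7 → 0.7 kcal/mol.
SH at 120° (eclipsed): COOH(0°)/H(0°) eclipsed 1.5; H(120°)/SH(120°) eclipsed 1.5; H(240°)/CHO(240°) eclipsed 1.8 → 4.8 kcal/mol.
SH at 180° (staggered): COOH(0°)/CHO(300°) gauche 1.0 → 1.0 kcal/mol.
SH at 240° (eclipsed): COOH(0°)/CHO(0°) eclipsed 2.6; H(120°)/H(120°) eclipsed 1.0; H(240°)/SH(240°) eclipsed 1.5 → 5.1 kcal/mol.
SH at 300° (staggered): COOH(0°)/SH(300°) gauche 0.7; COOH(0°)/CHO(60°) gauche 1.0 → 1.7 kcal/mol.
Max at 0° (5.5 kcal/mol), min at 60° (0.7 kcal/mol); barrier = 4.8 kcal/mol.

4.8 kcal/mol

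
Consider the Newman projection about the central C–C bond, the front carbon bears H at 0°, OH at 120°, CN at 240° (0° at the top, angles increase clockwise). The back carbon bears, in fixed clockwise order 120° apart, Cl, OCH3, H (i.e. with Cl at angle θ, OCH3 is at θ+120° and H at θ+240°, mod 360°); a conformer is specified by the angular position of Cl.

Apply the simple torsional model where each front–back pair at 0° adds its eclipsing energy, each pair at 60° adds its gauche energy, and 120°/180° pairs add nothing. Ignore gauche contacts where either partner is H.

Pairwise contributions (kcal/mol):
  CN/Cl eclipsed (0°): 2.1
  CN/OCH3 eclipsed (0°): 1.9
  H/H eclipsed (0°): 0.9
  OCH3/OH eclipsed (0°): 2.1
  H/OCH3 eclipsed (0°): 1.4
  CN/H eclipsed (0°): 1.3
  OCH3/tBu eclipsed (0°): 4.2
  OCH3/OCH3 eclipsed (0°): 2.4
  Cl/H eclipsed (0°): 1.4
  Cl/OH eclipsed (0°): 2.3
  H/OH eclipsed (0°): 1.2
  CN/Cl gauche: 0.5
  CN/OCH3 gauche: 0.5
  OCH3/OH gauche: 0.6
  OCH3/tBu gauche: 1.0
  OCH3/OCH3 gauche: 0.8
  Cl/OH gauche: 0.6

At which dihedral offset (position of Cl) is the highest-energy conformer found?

Cl at 0° (eclipsed): H(0°)/Cl(0°) eclipsed 1.4; OH(120°)/OCH3(120°) eclipsed 2.1; CN(240°)/H(240°) eclipsed 1.3 → 4.8 kcal/mol.
Cl at 60° (staggered): OH(120°)/Cl(60°) gauche 0.6; OH(120°)/OCH3(180°) gauche 0.6; CN(240°)/OCH3(180°) gauche 0.5 → 1.7 kcal/mol.
Cl at 120° (eclipsed): H(0°)/H(0°) eclipsed 0.9; OH(120°)/Cl(120°) eclipsed 2.3; CN(240°)/OCH3(240°) eclipsed 1.9 → 5.1 kcal/mol.
Cl at 180° (staggered): OH(120°)/Cl(180°) gauche 0.6; CN(240°)/Cl(180°) gauche 0.5; CN(240°)/OCH3(300°) gauche 0.5 → 1.6 kcal/mol.
Cl at 240° (eclipsed): H(0°)/OCH3(0°) eclipsed 1.4; OH(120°)/H(120°) eclipsed 1.2; CN(240°)/Cl(240°) eclipsed 2.1 → 4.7 kcal/mol.
Cl at 300° (staggered): OH(120°)/OCH3(60°) gauche 0.6; CN(240°)/Cl(300°) gauche 0.5 → 1.1 kcal/mol.
The maximum (5.1 kcal/mol) occurs with Cl at 120°.

120°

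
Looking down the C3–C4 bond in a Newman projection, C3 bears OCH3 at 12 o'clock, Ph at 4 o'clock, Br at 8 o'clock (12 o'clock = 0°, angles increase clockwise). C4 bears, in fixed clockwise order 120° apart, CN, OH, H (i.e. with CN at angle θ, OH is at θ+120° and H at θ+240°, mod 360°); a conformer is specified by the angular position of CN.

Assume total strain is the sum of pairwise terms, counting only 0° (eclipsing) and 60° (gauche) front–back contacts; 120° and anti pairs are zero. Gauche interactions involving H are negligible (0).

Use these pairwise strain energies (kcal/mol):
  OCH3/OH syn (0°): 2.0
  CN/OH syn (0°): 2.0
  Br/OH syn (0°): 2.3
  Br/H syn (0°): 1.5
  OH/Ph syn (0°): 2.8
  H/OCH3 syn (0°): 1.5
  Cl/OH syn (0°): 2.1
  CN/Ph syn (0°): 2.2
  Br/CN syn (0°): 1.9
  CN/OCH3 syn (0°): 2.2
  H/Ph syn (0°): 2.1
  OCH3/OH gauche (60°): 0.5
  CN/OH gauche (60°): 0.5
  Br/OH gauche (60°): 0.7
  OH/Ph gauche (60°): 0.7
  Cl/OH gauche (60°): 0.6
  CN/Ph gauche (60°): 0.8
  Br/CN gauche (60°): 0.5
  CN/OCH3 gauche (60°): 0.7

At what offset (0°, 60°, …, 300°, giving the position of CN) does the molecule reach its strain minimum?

CN at 0° (eclipsed): OCH3(0°)/CN(0°) eclipsed 2.2; Ph(120°)/OH(120°) eclipsed 2.8; Br(240°)/H(240°) eclipsed 1.5 → 6.5 kcal/mol.
CN at 60° (staggered): OCH3(0°)/CN(60°) gauche 0.7; Ph(120°)/CN(60°) gauche 0.8; Ph(120°)/OH(180°) gauche 0.7; Br(240°)/OH(180°) gauche 0.7 → 2.9 kcal/mol.
CN at 120° (eclipsed): OCH3(0°)/H(0°) eclipsed 1.5; Ph(120°)/CN(120°) eclipsed 2.2; Br(240°)/OH(240°) eclipsed 2.3 → 6.0 kcal/mol.
CN at 180° (staggered): OCH3(0°)/OH(300°) gauche 0.5; Ph(120°)/CN(180°) gauche 0.8; Br(240°)/CN(180°) gauche 0.5; Br(240°)/OH(300°) gauche 0.7 → 2.5 kcal/mol.
CN at 240° (eclipsed): OCH3(0°)/OH(0°) eclipsed 2.0; Ph(120°)/H(120°) eclipsed 2.1; Br(240°)/CN(240°) eclipsed 1.9 → 6.0 kcal/mol.
CN at 300° (staggered): OCH3(0°)/CN(300°) gauche 0.7; OCH3(0°)/OH(60°) gauche 0.5; Ph(120°)/OH(60°) gauche 0.7; Br(240°)/CN(300°) gauche 0.5 → 2.4 kcal/mol.
The minimum (2.4 kcal/mol) occurs with CN at 300°.

300°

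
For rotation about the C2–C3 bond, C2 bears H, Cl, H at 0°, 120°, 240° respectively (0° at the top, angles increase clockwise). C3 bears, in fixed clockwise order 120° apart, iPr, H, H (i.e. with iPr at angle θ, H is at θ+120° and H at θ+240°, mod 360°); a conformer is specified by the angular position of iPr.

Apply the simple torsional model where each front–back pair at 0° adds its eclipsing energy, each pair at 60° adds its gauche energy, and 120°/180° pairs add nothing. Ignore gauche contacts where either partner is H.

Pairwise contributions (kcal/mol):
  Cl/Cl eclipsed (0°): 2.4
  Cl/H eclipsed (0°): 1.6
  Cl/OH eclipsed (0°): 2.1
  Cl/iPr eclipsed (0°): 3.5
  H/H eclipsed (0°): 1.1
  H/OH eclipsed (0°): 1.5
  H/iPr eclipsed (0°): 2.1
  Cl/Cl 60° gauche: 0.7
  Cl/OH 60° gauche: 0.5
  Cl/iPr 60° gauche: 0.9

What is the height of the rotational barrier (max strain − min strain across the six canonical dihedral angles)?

iPr at 0° (eclipsed): H(0°)/iPr(0°) eclipsed 2.1; Cl(120°)/H(120°) eclipsed 1.6; H(240°)/H(240°) eclipsed 1.1 → 4.8 kcal/mol.
iPr at 60° (staggered): Cl(120°)/iPr(60°) gauche 0.9 → 0.9 kcal/mol.
iPr at 120° (eclipsed): H(0°)/H(0°) eclipsed 1.1; Cl(120°)/iPr(120°) eclipsed 3.5; H(240°)/H(240°) eclipsed 1.1 → 5.7 kcal/mol.
iPr at 180° (staggered): Cl(120°)/iPr(180°) gauche 0.9 → 0.9 kcal/mol.
iPr at 240° (eclipsed): H(0°)/H(0°) eclipsed 1.1; Cl(120°)/H(120°) eclipsed 1.6; H(240°)/iPr(240°) eclipsed 2.1 → 4.8 kcal/mol.
iPr at 300° (staggered): no non-H gauche contacts → 0.0 kcal/mol.
Max at 120° (5.7 kcal/mol), min at 300° (0.0 kcal/mol); barrier = 5.7 kcal/mol.

5.7 kcal/mol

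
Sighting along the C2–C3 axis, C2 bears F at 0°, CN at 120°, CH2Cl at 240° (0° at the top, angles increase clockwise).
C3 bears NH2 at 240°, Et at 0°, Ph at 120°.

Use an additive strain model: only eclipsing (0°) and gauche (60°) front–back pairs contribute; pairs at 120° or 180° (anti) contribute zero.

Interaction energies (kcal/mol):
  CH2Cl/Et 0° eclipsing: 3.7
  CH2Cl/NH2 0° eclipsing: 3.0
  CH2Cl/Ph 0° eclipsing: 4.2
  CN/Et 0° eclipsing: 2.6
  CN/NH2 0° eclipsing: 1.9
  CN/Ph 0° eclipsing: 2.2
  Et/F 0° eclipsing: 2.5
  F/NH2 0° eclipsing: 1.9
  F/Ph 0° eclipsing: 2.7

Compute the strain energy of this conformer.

This conformer (eclipsed): F(0°)/Et(0°) eclipsed 2.5; CN(120°)/Ph(120°) eclipsed 2.2; CH2Cl(240°)/NH2(240°) eclipsed 3.0 → 7.7 kcal/mol.

7.7 kcal/mol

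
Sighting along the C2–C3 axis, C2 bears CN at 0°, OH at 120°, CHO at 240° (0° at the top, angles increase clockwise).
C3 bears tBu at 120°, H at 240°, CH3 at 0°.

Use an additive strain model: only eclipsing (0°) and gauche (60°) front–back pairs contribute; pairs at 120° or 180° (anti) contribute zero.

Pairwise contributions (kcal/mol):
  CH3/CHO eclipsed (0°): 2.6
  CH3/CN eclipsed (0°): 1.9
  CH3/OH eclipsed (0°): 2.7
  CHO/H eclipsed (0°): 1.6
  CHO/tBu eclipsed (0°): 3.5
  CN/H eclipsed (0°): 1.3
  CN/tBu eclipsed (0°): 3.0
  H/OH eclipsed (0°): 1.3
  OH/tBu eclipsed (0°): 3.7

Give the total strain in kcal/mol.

This conformer (eclipsed): CN(0°)/CH3(0°) eclipsed 1.9; OH(120°)/tBu(120°) eclipsed 3.7; CHO(240°)/H(240°) eclipsed 1.6 → 7.2 kcal/mol.

7.2 kcal/mol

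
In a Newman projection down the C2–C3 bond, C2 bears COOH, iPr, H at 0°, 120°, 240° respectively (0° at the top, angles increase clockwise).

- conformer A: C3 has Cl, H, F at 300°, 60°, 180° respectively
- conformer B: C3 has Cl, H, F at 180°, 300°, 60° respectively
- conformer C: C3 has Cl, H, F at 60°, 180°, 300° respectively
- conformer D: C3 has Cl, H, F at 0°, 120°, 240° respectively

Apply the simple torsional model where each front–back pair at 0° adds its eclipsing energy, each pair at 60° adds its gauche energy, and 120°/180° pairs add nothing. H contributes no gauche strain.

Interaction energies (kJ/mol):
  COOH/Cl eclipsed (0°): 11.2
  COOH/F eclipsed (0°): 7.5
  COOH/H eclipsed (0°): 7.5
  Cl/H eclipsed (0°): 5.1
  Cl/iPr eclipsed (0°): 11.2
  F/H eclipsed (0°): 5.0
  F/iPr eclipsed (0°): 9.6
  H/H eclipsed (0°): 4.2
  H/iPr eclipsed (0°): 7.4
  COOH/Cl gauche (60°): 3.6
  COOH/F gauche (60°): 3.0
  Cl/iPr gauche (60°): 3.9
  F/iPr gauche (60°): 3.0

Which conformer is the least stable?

D

A (staggered): COOH(0°)/Cl(300°) gauche 3.6; iPr(120°)/F(180°) gauche 3.0 → 6.6 kJ/mol.
B (staggered): COOH(0°)/F(60°) gauche 3.0; iPr(120°)/Cl(180°) gauche 3.9; iPr(120°)/F(60°) gauche 3.0 → 9.9 kJ/mol.
C (staggered): COOH(0°)/Cl(60°) gauche 3.6; COOH(0°)/F(300°) gauche 3.0; iPr(120°)/Cl(60°) gauche 3.9 → 10.5 kJ/mol.
D (eclipsed): COOH(0°)/Cl(0°) eclipsed 11.2; iPr(120°)/H(120°) eclipsed 7.4; H(240°)/F(240°) eclipsed 5.0 → 23.6 kJ/mol.
D has the highest total (23.6 kJ/mol).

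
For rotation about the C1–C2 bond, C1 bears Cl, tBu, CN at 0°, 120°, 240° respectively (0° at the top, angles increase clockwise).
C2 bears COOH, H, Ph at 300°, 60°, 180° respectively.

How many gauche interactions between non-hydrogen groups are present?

Non-H gauche pairs: Cl(0°)/COOH(300°); tBu(120°)/Ph(180°); CN(240°)/COOH(300°); CN(240°)/Ph(180°) — 4 interactions.

4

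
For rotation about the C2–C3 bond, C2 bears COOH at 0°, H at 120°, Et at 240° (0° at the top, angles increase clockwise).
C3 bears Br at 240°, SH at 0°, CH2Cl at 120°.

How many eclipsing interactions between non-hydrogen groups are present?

2

Non-H eclipsing pairs: COOH(0°)/SH(0°); Et(240°)/Br(240°) — 2 interactions.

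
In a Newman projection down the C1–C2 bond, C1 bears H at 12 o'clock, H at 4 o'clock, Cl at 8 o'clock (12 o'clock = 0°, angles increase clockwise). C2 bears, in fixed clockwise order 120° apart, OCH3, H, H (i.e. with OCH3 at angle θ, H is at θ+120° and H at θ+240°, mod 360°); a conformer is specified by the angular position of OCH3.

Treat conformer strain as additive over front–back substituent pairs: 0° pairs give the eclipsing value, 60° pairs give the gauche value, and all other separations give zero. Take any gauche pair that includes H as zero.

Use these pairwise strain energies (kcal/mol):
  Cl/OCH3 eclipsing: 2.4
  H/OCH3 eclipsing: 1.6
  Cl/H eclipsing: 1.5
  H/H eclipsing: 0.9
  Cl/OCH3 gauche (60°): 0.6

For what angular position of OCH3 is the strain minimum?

60°

OCH3 at 0° (eclipsed): H–OCH3 eclipsed, H–H eclipsed, Cl–H eclipsed; 1.6 + 0.9 + 1.5 = 4.0 kcal/mol.
OCH3 at 60° (staggered): no non-H gauche contacts → 0.0 kcal/mol.
OCH3 at 120° (eclipsed): H–H eclipsed, H–OCH3 eclipsed, Cl–H eclipsed; 0.9 + 1.6 + 1.5 = 4.0 kcal/mol.
OCH3 at 180° (staggered): Cl–OCH3 gauche; 0.6 = 0.6 kcal/mol.
OCH3 at 240° (eclipsed): H–H eclipsed, H–H eclipsed, Cl–OCH3 eclipsed; 0.9 + 0.9 + 2.4 = 4.2 kcal/mol.
OCH3 at 300° (staggered): Cl–OCH3 gauche; 0.6 = 0.6 kcal/mol.
The minimum (0.0 kcal/mol) occurs with OCH3 at 60°.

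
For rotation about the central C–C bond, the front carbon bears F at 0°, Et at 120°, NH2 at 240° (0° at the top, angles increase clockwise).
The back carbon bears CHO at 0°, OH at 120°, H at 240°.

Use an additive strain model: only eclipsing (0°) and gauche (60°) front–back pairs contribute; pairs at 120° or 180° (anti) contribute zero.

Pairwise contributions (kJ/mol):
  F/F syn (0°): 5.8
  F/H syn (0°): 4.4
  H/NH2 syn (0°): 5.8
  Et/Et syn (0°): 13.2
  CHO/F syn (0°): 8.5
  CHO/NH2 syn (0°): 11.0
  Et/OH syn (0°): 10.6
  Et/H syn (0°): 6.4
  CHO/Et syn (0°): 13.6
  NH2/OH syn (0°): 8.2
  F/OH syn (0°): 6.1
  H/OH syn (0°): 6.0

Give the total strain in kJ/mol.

This conformer (eclipsed): F(0°)/CHO(0°) eclipsed 8.5; Et(120°)/OH(120°) eclipsed 10.6; NH2(240°)/H(240°) eclipsed 5.8 → 24.9 kJ/mol.

24.9 kJ/mol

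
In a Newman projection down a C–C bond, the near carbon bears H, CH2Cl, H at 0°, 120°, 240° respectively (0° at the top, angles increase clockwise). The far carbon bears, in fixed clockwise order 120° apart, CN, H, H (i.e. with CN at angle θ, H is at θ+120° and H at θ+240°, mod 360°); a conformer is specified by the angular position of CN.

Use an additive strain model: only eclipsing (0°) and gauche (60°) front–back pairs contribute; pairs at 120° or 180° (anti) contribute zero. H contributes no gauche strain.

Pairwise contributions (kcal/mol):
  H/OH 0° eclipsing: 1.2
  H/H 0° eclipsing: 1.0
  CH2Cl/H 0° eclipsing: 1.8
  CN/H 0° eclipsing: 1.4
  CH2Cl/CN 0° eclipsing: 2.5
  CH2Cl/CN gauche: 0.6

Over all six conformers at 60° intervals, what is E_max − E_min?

4.5 kcal/mol

CN at 0° (eclipsed): H(0°)/CN(0°) eclipsed 1.4; CH2Cl(120°)/H(120°) eclipsed 1.8; H(240°)/H(240°) eclipsed 1.0 → 4.2 kcal/mol.
CN at 60° (staggered): CH2Cl(120°)/CN(60°) gauche 0.6 → 0.6 kcal/mol.
CN at 120° (eclipsed): H(0°)/H(0°) eclipsed 1.0; CH2Cl(120°)/CN(120°) eclipsed 2.5; H(240°)/H(240°) eclipsed 1.0 → 4.5 kcal/mol.
CN at 180° (staggered): CH2Cl(120°)/CN(180°) gauche 0.6 → 0.6 kcal/mol.
CN at 240° (eclipsed): H(0°)/H(0°) eclipsed 1.0; CH2Cl(120°)/H(120°) eclipsed 1.8; H(240°)/CN(240°) eclipsed 1.4 → 4.2 kcal/mol.
CN at 300° (staggered): no non-H gauche contacts → 0.0 kcal/mol.
Max at 120° (4.5 kcal/mol), min at 300° (0.0 kcal/mol); barrier = 4.5 kcal/mol.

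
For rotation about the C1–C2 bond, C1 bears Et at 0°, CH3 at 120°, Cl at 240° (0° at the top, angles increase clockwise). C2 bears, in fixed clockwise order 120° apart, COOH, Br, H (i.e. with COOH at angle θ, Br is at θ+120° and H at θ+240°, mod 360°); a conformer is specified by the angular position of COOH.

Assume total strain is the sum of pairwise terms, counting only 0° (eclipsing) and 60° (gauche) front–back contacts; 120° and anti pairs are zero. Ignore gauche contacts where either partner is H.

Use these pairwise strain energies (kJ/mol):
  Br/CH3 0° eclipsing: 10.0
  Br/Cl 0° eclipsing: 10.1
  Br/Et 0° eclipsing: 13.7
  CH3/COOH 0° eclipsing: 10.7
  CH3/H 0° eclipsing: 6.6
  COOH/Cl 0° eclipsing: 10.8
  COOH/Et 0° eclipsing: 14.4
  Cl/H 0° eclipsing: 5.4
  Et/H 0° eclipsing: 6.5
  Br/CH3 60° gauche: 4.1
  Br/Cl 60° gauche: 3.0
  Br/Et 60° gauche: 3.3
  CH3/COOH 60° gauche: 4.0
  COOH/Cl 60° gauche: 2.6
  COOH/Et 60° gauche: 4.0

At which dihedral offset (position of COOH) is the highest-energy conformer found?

COOH at 0° (eclipsed): Et(0°)/COOH(0°) eclipsed 14.4; CH3(120°)/Br(120°) eclipsed 10.0; Cl(240°)/H(240°) eclipsed 5.4 → 29.8 kJ/mol.
COOH at 60° (staggered): Et(0°)/COOH(60°) gauche 4.0; CH3(120°)/COOH(60°) gauche 4.0; CH3(120°)/Br(180°) gauche 4.1; Cl(240°)/Br(180°) gauche 3.0 → 15.1 kJ/mol.
COOH at 120° (eclipsed): Et(0°)/H(0°) eclipsed 6.5; CH3(120°)/COOH(120°) eclipsed 10.7; Cl(240°)/Br(240°) eclipsed 10.1 → 27.3 kJ/mol.
COOH at 180° (staggered): Et(0°)/Br(300°) gauche 3.3; CH3(120°)/COOH(180°) gauche 4.0; Cl(240°)/COOH(180°) gauche 2.6; Cl(240°)/Br(300°) gauche 3.0 → 12.9 kJ/mol.
COOH at 240° (eclipsed): Et(0°)/Br(0°) eclipsed 13.7; CH3(120°)/H(120°) eclipsed 6.6; Cl(240°)/COOH(240°) eclipsed 10.8 → 31.1 kJ/mol.
COOH at 300° (staggered): Et(0°)/COOH(300°) gauche 4.0; Et(0°)/Br(60°) gauche 3.3; CH3(120°)/Br(60°) gauche 4.1; Cl(240°)/COOH(300°) gauche 2.6 → 14.0 kJ/mol.
The maximum (31.1 kJ/mol) occurs with COOH at 240°.

240°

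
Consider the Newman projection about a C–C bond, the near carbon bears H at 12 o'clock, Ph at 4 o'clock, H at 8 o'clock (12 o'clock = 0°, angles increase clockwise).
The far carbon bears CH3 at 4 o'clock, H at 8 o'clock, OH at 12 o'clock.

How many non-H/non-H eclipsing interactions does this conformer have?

Non-H eclipsing pairs: Ph(120°)/CH3(120°) — 1 interaction.

1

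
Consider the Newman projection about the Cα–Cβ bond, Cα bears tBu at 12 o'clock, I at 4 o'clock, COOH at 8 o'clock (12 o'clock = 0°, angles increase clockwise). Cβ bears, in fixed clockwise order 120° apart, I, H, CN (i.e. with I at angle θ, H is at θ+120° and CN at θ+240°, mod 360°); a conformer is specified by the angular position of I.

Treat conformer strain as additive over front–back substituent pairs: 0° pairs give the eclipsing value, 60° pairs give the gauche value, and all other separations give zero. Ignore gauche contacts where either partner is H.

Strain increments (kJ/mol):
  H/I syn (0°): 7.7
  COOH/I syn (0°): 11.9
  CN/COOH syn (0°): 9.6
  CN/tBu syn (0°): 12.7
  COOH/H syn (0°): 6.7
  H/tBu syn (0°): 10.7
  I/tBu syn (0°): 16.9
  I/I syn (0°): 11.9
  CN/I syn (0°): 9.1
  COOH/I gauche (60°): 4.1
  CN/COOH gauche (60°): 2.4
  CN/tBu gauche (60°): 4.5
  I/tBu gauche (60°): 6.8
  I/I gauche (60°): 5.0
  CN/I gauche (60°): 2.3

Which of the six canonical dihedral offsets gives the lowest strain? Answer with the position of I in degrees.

300°

I at 0° (eclipsed): tBu(0°)/I(0°) eclipsed 16.9; I(120°)/H(120°) eclipsed 7.7; COOH(240°)/CN(240°) eclipsed 9.6 → 34.2 kJ/mol.
I at 60° (staggered): tBu(0°)/I(60°) gauche 6.8; tBu(0°)/CN(300°) gauche 4.5; I(120°)/I(60°) gauche 5.0; COOH(240°)/CN(300°) gauche 2.4 → 18.7 kJ/mol.
I at 120° (eclipsed): tBu(0°)/CN(0°) eclipsed 12.7; I(120°)/I(120°) eclipsed 11.9; COOH(240°)/H(240°) eclipsed 6.7 → 31.3 kJ/mol.
I at 180° (staggered): tBu(0°)/CN(60°) gauche 4.5; I(120°)/I(180°) gauche 5.0; I(120°)/CN(60°) gauche 2.3; COOH(240°)/I(180°) gauche 4.1 → 15.9 kJ/mol.
I at 240° (eclipsed): tBu(0°)/H(0°) eclipsed 10.7; I(120°)/CN(120°) eclipsed 9.1; COOH(240°)/I(240°) eclipsed 11.9 → 31.7 kJ/mol.
I at 300° (staggered): tBu(0°)/I(300°) gauche 6.8; I(120°)/CN(180°) gauche 2.3; COOH(240°)/I(300°) gauche 4.1; COOH(240°)/CN(180°) gauche 2.4 → 15.6 kJ/mol.
The minimum (15.6 kJ/mol) occurs with I at 300°.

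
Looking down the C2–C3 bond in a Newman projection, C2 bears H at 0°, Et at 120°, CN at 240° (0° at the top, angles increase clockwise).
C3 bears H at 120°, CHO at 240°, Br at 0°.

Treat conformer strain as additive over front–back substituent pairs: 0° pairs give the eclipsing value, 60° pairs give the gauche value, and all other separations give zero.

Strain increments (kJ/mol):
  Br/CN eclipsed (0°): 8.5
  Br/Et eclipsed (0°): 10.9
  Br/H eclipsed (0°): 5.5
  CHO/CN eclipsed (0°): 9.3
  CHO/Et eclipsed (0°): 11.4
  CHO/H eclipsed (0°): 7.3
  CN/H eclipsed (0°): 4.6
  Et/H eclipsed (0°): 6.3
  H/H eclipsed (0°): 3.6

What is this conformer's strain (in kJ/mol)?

This conformer is eclipsed. H at 0° is eclipsed with Br at 0° (5.5); Et at 120° is eclipsed with H at 120° (6.3); CN at 240° is eclipsed with CHO at 240° (9.3). Total 21.1 kJ/mol.

21.1 kJ/mol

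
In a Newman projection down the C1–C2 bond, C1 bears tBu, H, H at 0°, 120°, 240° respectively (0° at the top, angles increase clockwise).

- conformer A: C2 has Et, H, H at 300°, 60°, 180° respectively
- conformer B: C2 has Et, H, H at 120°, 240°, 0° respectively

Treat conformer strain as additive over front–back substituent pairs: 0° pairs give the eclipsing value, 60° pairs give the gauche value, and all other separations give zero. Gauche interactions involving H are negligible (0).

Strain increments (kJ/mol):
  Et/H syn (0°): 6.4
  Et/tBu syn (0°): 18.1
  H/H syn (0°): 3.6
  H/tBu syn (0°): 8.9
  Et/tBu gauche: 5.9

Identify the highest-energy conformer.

A (staggered): tBu–Et gauche; 5.9 = 5.9 kJ/mol.
B (eclipsed): tBu–H eclipsed, H–Et eclipsed, H–H eclipsed; 8.9 + 6.4 + 3.6 = 18.9 kJ/mol.
B has the highest total (18.9 kJ/mol).

B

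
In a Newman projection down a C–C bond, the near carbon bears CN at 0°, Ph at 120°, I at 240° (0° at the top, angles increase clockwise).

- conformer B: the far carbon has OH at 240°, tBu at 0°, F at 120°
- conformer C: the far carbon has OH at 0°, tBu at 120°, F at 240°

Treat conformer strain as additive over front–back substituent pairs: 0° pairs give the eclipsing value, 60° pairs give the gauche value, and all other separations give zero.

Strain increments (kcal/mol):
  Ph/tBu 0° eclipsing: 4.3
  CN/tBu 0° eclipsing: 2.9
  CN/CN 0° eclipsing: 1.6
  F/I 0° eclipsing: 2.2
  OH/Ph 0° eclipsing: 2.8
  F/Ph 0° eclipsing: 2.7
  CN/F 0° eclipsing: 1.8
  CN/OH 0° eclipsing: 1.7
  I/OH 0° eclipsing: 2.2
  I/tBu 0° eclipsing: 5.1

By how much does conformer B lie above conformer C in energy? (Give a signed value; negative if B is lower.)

-0.4 kcal/mol

B (eclipsed): CN(0°)/tBu(0°) eclipsed 2.9; Ph(120°)/F(120°) eclipsed 2.7; I(240°)/OH(240°) eclipsed 2.2 → 7.8 kcal/mol.
C (eclipsed): CN(0°)/OH(0°) eclipsed 1.7; Ph(120°)/tBu(120°) eclipsed 4.3; I(240°)/F(240°) eclipsed 2.2 → 8.2 kcal/mol.
E(B) − E(C) = 7.8 − 8.2 = -0.4 kcal/mol.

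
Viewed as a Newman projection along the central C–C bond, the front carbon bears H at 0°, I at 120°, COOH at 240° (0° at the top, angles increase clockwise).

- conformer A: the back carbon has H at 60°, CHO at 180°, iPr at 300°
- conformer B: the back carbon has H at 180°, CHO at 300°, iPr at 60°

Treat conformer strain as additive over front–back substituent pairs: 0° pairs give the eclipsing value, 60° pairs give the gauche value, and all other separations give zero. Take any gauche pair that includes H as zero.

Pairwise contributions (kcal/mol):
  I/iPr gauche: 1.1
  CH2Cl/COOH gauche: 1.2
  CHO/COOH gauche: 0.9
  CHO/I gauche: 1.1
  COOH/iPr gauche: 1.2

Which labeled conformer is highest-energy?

A (staggered): I(120°)/CHO(180°) gauche 1.1; COOH(240°)/CHO(180°) gauche 0.9; COOH(240°)/iPr(300°) gauche 1.2 → 3.2 kcal/mol.
B (staggered): I(120°)/iPr(60°) gauche 1.1; COOH(240°)/CHO(300°) gauche 0.9 → 2.0 kcal/mol.
A has the highest total (3.2 kcal/mol).

A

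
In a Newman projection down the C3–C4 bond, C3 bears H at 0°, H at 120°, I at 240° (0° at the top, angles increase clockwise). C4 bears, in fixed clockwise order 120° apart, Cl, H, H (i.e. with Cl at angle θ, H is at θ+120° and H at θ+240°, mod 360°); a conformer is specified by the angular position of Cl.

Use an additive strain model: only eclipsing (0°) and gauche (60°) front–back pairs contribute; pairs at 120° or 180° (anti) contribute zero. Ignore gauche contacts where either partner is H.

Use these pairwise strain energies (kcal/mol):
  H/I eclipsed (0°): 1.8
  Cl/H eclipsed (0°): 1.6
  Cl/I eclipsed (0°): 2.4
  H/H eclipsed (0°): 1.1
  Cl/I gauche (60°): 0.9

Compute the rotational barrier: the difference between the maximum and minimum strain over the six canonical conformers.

4.6 kcal/mol

Cl at 0° (eclipsed): H(0°)/Cl(0°) eclipsed 1.6; H(120°)/H(120°) eclipsed 1.1; I(240°)/H(240°) eclipsed 1.8 → 4.5 kcal/mol.
Cl at 60° (staggered): no non-H gauche contacts → 0.0 kcal/mol.
Cl at 120° (eclipsed): H(0°)/H(0°) eclipsed 1.1; H(120°)/Cl(120°) eclipsed 1.6; I(240°)/H(240°) eclipsed 1.8 → 4.5 kcal/mol.
Cl at 180° (staggered): I(240°)/Cl(180°) gauche 0.9 → 0.9 kcal/mol.
Cl at 240° (eclipsed): H(0°)/H(0°) eclipsed 1.1; H(120°)/H(120°) eclipsed 1.1; I(240°)/Cl(240°) eclipsed 2.4 → 4.6 kcal/mol.
Cl at 300° (staggered): I(240°)/Cl(300°) gauche 0.9 → 0.9 kcal/mol.
Max at 240° (4.6 kcal/mol), min at 60° (0.0 kcal/mol); barrier = 4.6 kcal/mol.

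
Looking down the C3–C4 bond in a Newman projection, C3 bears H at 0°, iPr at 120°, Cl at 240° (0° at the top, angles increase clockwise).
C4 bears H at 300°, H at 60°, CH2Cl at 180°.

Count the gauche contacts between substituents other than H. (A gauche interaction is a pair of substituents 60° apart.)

Non-H gauche pairs: iPr(120°)/CH2Cl(180°); Cl(240°)/CH2Cl(180°) — 2 interactions.

2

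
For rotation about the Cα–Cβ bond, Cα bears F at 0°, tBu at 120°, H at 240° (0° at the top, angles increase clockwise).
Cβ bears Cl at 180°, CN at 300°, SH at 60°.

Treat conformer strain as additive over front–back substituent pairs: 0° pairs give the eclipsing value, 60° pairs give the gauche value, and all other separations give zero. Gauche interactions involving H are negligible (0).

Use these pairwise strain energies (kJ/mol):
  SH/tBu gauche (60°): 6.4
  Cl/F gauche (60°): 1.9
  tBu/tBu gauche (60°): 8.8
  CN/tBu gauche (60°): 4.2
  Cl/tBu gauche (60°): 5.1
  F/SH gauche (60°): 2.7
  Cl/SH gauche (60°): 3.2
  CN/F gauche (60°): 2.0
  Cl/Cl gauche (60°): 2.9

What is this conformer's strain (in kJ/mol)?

16.2 kJ/mol

This conformer is staggered. F at 0° is gauche with CN at 300° (2.0); F at 0° is gauche with SH at 60° (2.7); tBu at 120° is gauche with Cl at 180° (5.1); tBu at 120° is gauche with SH at 60° (6.4). Total 16.2 kJ/mol.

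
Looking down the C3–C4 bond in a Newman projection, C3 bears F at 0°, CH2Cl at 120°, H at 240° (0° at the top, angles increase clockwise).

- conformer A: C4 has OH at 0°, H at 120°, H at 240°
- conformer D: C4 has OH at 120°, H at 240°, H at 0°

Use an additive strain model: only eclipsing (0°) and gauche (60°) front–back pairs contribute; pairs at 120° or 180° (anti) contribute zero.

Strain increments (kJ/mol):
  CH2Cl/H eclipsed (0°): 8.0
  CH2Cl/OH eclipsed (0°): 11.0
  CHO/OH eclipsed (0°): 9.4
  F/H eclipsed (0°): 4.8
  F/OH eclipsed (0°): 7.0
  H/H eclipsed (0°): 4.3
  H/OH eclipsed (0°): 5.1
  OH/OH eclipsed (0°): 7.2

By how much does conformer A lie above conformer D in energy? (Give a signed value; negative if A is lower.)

A (eclipsed): F(0°)/OH(0°) eclipsed 7.0; CH2Cl(120°)/H(120°) eclipsed 8.0; H(240°)/H(240°) eclipsed 4.3 → 19.3 kJ/mol.
D (eclipsed): F(0°)/H(0°) eclipsed 4.8; CH2Cl(120°)/OH(120°) eclipsed 11.0; H(240°)/H(240°) eclipsed 4.3 → 20.1 kJ/mol.
E(A) − E(D) = 19.3 − 20.1 = -0.8 kJ/mol.

-0.8 kJ/mol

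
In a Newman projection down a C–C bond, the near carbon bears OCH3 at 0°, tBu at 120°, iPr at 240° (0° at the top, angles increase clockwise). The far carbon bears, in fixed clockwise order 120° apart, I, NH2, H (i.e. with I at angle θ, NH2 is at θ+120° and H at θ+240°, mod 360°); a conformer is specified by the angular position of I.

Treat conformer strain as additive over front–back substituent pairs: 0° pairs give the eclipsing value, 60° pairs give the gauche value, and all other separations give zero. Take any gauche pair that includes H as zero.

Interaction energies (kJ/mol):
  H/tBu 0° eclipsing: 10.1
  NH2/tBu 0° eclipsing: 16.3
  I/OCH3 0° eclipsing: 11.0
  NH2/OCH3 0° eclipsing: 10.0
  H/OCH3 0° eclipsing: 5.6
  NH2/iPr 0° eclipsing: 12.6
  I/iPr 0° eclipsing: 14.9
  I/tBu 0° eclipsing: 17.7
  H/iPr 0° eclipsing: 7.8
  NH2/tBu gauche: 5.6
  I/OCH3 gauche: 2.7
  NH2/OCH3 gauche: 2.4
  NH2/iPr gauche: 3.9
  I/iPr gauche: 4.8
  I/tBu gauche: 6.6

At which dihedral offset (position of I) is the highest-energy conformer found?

120°

I at 0° (eclipsed): OCH3–I eclipsed, tBu–NH2 eclipsed, iPr–H eclipsed; 11.0 + 16.3 + 7.8 = 35.1 kJ/mol.
I at 60° (staggered): OCH3–I gauche, tBu–I gauche, tBu–NH2 gauche, iPr–NH2 gauche; 2.7 + 6.6 + 5.6 + 3.9 = 18.8 kJ/mol.
I at 120° (eclipsed): OCH3–H eclipsed, tBu–I eclipsed, iPr–NH2 eclipsed; 5.6 + 17.7 + 12.6 = 35.9 kJ/mol.
I at 180° (staggered): OCH3–NH2 gauche, tBu–I gauche, iPr–I gauche, iPr–NH2 gauche; 2.4 + 6.6 + 4.8 + 3.9 = 17.7 kJ/mol.
I at 240° (eclipsed): OCH3–NH2 eclipsed, tBu–H eclipsed, iPr–I eclipsed; 10.0 + 10.1 + 14.9 = 35.0 kJ/mol.
I at 300° (staggered): OCH3–I gauche, OCH3–NH2 gauche, tBu–NH2 gauche, iPr–I gauche; 2.7 + 2.4 + 5.6 + 4.8 = 15.5 kJ/mol.
The maximum (35.9 kJ/mol) occurs with I at 120°.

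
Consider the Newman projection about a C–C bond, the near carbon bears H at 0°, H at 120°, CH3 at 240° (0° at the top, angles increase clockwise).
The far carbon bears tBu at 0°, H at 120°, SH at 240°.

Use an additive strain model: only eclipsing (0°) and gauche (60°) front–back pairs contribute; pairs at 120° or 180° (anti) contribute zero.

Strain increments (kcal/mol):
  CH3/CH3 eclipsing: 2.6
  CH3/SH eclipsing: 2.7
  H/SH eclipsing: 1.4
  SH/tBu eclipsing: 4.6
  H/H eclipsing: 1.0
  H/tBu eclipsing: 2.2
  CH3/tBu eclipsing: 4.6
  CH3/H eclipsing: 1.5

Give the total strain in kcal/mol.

This conformer (eclipsed): H(0°)/tBu(0°) eclipsed 2.2; H(120°)/H(120°) eclipsed 1.0; CH3(240°)/SH(240°) eclipsed 2.7 → 5.9 kcal/mol.

5.9 kcal/mol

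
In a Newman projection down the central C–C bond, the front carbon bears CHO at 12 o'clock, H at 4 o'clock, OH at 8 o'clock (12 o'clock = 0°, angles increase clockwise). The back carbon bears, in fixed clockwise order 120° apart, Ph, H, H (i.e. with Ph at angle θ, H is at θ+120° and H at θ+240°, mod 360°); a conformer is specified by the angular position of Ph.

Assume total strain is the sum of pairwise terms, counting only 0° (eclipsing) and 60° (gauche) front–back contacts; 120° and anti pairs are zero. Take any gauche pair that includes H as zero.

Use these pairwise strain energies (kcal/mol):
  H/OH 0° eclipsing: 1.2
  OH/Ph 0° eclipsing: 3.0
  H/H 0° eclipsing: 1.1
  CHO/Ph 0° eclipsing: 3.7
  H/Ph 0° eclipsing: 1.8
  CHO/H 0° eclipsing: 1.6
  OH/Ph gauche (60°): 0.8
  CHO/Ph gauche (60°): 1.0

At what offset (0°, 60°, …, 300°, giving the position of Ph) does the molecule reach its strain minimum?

Ph at 0° (eclipsed): CHO(0°)/Ph(0°) eclipsed 3.7; H(120°)/H(120°) eclipsed 1.1; OH(240°)/H(240°) eclipsed 1.2 → 6.0 kcal/mol.
Ph at 60° (staggered): CHO(0°)/Ph(60°) gauche 1.0 → 1.0 kcal/mol.
Ph at 120° (eclipsed): CHO(0°)/H(0°) eclipsed 1.6; H(120°)/Ph(120°) eclipsed 1.8; OH(240°)/H(240°) eclipsed 1.2 → 4.6 kcal/mol.
Ph at 180° (staggered): OH(240°)/Ph(180°) gauche 0.8 → 0.8 kcal/mol.
Ph at 240° (eclipsed): CHO(0°)/H(0°) eclipsed 1.6; H(120°)/H(120°) eclipsed 1.1; OH(240°)/Ph(240°) eclipsed 3.0 → 5.7 kcal/mol.
Ph at 300° (staggered): CHO(0°)/Ph(300°) gauche 1.0; OH(240°)/Ph(300°) gauche 0.8 → 1.8 kcal/mol.
The minimum (0.8 kcal/mol) occurs with Ph at 180°.

180°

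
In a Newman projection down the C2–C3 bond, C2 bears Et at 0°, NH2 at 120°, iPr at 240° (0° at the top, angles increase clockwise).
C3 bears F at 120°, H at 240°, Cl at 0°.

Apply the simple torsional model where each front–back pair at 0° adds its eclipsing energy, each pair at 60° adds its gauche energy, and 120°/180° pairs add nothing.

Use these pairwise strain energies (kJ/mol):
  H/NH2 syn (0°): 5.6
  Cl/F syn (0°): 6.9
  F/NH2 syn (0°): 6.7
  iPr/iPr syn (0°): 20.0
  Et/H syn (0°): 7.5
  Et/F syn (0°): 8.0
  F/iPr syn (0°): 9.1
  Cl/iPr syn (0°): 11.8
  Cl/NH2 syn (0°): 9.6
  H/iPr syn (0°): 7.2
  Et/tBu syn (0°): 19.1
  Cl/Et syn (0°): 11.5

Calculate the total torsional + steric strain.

This conformer (eclipsed): Et(0°)/Cl(0°) eclipsed 11.5; NH2(120°)/F(120°) eclipsed 6.7; iPr(240°)/H(240°) eclipsed 7.2 → 25.4 kJ/mol.

25.4 kJ/mol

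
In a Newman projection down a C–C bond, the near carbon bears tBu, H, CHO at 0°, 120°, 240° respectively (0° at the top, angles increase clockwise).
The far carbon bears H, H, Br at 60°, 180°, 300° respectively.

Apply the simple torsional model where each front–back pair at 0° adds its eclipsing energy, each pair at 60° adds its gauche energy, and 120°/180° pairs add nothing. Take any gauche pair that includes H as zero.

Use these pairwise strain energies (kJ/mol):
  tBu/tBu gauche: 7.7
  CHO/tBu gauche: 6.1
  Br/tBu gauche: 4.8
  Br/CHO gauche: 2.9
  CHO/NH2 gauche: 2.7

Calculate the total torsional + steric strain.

This conformer (staggered): tBu–Br gauche, CHO–Br gauche; 4.8 + 2.9 = 7.7 kJ/mol.

7.7 kJ/mol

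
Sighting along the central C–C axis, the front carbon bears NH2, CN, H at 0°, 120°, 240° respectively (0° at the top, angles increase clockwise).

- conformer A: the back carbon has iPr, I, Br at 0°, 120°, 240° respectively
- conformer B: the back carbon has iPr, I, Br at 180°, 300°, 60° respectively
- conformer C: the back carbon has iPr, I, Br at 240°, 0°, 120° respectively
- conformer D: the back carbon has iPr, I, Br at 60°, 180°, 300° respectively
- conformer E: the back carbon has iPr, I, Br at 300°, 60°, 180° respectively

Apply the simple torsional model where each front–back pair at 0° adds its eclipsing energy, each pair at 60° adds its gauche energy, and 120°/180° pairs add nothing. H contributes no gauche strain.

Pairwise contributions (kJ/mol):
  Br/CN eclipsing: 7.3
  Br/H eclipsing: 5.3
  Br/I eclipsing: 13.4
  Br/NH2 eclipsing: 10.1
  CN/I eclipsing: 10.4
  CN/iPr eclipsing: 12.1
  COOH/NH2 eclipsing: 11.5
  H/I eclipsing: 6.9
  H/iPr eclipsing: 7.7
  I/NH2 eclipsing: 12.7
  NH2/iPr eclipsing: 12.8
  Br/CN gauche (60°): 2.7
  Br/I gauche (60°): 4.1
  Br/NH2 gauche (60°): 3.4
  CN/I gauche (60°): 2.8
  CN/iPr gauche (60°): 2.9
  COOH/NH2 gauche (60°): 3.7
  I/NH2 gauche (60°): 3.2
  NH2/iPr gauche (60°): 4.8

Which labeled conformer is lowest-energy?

A (eclipsed): NH2–iPr eclipsed, CN–I eclipsed, H–Br eclipsed; 12.8 + 10.4 + 5.3 = 28.5 kJ/mol.
B (staggered): NH2–I gauche, NH2–Br gauche, CN–iPr gauche, CN–Br gauche; 3.2 + 3.4 + 2.9 + 2.7 = 12.2 kJ/mol.
C (eclipsed): NH2–I eclipsed, CN–Br eclipsed, H–iPr eclipsed; 12.7 + 7.3 + 7.7 = 27.7 kJ/mol.
D (staggered): NH2–iPr gauche, NH2–Br gauche, CN–iPr gauche, CN–I gauche; 4.8 + 3.4 + 2.9 + 2.8 = 13.9 kJ/mol.
E (staggered): NH2–iPr gauche, NH2–I gauche, CN–I gauche, CN–Br gauche; 4.8 + 3.2 + 2.8 + 2.7 = 13.5 kJ/mol.
B has the lowest total (12.2 kJ/mol).

B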